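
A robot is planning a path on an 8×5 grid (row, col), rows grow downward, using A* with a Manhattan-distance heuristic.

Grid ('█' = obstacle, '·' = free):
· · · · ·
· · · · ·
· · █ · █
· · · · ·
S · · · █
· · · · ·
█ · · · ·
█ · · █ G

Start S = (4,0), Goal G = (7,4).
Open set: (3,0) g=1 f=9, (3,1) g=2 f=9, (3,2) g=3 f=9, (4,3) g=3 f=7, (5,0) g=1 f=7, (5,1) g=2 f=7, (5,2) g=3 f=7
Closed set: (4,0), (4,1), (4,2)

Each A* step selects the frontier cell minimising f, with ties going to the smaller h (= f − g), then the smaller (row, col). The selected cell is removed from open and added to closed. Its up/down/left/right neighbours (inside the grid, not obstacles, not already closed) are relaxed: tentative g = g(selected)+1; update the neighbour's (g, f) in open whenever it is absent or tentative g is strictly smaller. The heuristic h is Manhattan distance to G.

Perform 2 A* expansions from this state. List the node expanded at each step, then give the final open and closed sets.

step 1: expand (4,3) (f=7, h=4) → closed; open now [(3,0) g=1 f=9, (3,1) g=2 f=9, (3,2) g=3 f=9, (3,3) g=4 f=9, (5,0) g=1 f=7, (5,1) g=2 f=7, (5,2) g=3 f=7, (5,3) g=4 f=7]
step 2: expand (5,3) (f=7, h=3) → closed; open now [(3,0) g=1 f=9, (3,1) g=2 f=9, (3,2) g=3 f=9, (3,3) g=4 f=9, (5,0) g=1 f=7, (5,1) g=2 f=7, (5,2) g=3 f=7, (5,4) g=5 f=7, (6,3) g=5 f=7]

order=[(4,3) → (5,3)]; open=[(3,0) g=1 f=9, (3,1) g=2 f=9, (3,2) g=3 f=9, (3,3) g=4 f=9, (5,0) g=1 f=7, (5,1) g=2 f=7, (5,2) g=3 f=7, (5,4) g=5 f=7, (6,3) g=5 f=7]; closed=[(4,0), (4,1), (4,2), (4,3), (5,3)]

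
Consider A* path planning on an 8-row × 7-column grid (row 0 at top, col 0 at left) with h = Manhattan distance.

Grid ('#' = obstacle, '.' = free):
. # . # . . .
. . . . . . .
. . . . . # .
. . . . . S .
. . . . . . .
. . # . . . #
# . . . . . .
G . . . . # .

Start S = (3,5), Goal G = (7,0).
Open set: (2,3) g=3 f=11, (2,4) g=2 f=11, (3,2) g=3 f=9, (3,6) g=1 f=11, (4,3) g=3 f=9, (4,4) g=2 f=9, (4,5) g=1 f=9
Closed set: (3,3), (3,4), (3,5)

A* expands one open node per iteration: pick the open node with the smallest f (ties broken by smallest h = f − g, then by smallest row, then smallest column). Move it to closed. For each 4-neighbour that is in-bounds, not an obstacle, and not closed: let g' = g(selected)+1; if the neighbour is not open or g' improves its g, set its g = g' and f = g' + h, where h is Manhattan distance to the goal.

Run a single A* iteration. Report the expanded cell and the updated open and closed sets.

expanded=(3,2); open=[(2,2) g=4 f=11, (2,3) g=3 f=11, (2,4) g=2 f=11, (3,1) g=4 f=9, (3,6) g=1 f=11, (4,2) g=4 f=9, (4,3) g=3 f=9, (4,4) g=2 f=9, (4,5) g=1 f=9]; closed=[(3,2), (3,3), (3,4), (3,5)]

step 1: expand (3,2) (f=9, h=6) → closed; open now [(2,2) g=4 f=11, (2,3) g=3 f=11, (2,4) g=2 f=11, (3,1) g=4 f=9, (3,6) g=1 f=11, (4,2) g=4 f=9, (4,3) g=3 f=9, (4,4) g=2 f=9, (4,5) g=1 f=9]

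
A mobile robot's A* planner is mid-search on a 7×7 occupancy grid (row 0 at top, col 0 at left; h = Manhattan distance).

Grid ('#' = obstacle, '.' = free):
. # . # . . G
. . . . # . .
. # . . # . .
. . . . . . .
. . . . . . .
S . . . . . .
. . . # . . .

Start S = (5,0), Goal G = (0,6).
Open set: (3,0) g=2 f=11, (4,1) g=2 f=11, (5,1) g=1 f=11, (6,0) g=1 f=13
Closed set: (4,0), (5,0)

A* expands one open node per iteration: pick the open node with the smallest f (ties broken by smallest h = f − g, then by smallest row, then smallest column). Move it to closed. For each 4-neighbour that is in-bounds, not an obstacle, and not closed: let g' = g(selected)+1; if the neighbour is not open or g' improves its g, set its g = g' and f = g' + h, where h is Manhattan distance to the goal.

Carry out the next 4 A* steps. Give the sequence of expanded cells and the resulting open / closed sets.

order=[(3,0) → (2,0) → (1,0) → (0,0)]; open=[(1,1) g=5 f=11, (3,1) g=3 f=11, (4,1) g=2 f=11, (5,1) g=1 f=11, (6,0) g=1 f=13]; closed=[(0,0), (1,0), (2,0), (3,0), (4,0), (5,0)]

step 1: expand (3,0) (f=11, h=9) → closed; open now [(2,0) g=3 f=11, (3,1) g=3 f=11, (4,1) g=2 f=11, (5,1) g=1 f=11, (6,0) g=1 f=13]
step 2: expand (2,0) (f=11, h=8) → closed; open now [(1,0) g=4 f=11, (3,1) g=3 f=11, (4,1) g=2 f=11, (5,1) g=1 f=11, (6,0) g=1 f=13]
step 3: expand (1,0) (f=11, h=7) → closed; open now [(0,0) g=5 f=11, (1,1) g=5 f=11, (3,1) g=3 f=11, (4,1) g=2 f=11, (5,1) g=1 f=11, (6,0) g=1 f=13]
step 4: expand (0,0) (f=11, h=6) → closed; open now [(1,1) g=5 f=11, (3,1) g=3 f=11, (4,1) g=2 f=11, (5,1) g=1 f=11, (6,0) g=1 f=13]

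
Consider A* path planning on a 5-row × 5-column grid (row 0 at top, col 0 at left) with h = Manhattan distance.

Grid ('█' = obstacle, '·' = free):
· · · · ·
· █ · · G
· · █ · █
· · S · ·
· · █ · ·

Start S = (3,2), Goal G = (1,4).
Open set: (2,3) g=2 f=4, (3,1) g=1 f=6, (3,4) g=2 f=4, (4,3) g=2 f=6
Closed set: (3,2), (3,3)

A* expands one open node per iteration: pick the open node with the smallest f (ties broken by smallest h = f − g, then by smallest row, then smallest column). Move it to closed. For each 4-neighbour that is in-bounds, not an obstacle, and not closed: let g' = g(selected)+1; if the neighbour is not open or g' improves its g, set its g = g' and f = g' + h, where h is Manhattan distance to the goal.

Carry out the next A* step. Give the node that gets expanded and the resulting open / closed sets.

step 1: expand (2,3) (f=4, h=2) → closed; open now [(1,3) g=3 f=4, (3,1) g=1 f=6, (3,4) g=2 f=4, (4,3) g=2 f=6]

expanded=(2,3); open=[(1,3) g=3 f=4, (3,1) g=1 f=6, (3,4) g=2 f=4, (4,3) g=2 f=6]; closed=[(2,3), (3,2), (3,3)]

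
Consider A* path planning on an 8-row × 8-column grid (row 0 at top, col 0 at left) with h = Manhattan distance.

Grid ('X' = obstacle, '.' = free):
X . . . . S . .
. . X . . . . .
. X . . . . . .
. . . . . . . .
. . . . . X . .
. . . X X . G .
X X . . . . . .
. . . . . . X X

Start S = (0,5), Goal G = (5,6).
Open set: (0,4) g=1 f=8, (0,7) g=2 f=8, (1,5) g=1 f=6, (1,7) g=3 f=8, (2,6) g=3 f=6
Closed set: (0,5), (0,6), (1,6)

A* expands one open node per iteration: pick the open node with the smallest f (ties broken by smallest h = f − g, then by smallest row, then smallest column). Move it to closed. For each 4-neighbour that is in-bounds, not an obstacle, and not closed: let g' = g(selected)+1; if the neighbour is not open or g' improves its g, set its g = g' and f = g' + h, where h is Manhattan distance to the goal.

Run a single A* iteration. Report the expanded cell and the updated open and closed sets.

step 1: expand (2,6) (f=6, h=3) → closed; open now [(0,4) g=1 f=8, (0,7) g=2 f=8, (1,5) g=1 f=6, (1,7) g=3 f=8, (2,5) g=4 f=8, (2,7) g=4 f=8, (3,6) g=4 f=6]

expanded=(2,6); open=[(0,4) g=1 f=8, (0,7) g=2 f=8, (1,5) g=1 f=6, (1,7) g=3 f=8, (2,5) g=4 f=8, (2,7) g=4 f=8, (3,6) g=4 f=6]; closed=[(0,5), (0,6), (1,6), (2,6)]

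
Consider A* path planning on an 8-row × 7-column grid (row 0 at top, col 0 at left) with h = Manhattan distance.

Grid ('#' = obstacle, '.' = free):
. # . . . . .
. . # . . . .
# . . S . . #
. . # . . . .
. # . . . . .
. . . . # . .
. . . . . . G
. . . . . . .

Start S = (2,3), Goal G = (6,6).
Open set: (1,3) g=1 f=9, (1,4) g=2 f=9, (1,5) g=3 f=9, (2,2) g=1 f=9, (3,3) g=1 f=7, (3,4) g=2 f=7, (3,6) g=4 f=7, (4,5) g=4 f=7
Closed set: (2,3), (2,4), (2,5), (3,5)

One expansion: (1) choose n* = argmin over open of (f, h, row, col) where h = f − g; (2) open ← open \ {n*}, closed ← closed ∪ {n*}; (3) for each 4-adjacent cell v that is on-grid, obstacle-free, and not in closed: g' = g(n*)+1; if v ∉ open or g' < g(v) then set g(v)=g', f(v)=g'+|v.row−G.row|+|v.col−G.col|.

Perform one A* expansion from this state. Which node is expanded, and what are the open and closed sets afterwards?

expanded=(3,6); open=[(1,3) g=1 f=9, (1,4) g=2 f=9, (1,5) g=3 f=9, (2,2) g=1 f=9, (3,3) g=1 f=7, (3,4) g=2 f=7, (4,5) g=4 f=7, (4,6) g=5 f=7]; closed=[(2,3), (2,4), (2,5), (3,5), (3,6)]

step 1: expand (3,6) (f=7, h=3) → closed; open now [(1,3) g=1 f=9, (1,4) g=2 f=9, (1,5) g=3 f=9, (2,2) g=1 f=9, (3,3) g=1 f=7, (3,4) g=2 f=7, (4,5) g=4 f=7, (4,6) g=5 f=7]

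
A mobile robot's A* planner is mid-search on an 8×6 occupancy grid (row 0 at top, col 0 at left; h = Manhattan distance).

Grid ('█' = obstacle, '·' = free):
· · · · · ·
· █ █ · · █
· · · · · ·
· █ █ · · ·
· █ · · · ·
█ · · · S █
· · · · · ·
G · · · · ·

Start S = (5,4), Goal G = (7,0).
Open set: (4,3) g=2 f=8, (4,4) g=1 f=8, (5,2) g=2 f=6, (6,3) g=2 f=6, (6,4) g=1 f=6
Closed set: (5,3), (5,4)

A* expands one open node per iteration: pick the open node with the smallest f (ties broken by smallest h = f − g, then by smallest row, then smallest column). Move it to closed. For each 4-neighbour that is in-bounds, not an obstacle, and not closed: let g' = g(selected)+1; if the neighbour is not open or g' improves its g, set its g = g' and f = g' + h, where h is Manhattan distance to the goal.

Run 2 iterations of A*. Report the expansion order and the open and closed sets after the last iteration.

step 1: expand (5,2) (f=6, h=4) → closed; open now [(4,2) g=3 f=8, (4,3) g=2 f=8, (4,4) g=1 f=8, (5,1) g=3 f=6, (6,2) g=3 f=6, (6,3) g=2 f=6, (6,4) g=1 f=6]
step 2: expand (5,1) (f=6, h=3) → closed; open now [(4,2) g=3 f=8, (4,3) g=2 f=8, (4,4) g=1 f=8, (6,1) g=4 f=6, (6,2) g=3 f=6, (6,3) g=2 f=6, (6,4) g=1 f=6]

order=[(5,2) → (5,1)]; open=[(4,2) g=3 f=8, (4,3) g=2 f=8, (4,4) g=1 f=8, (6,1) g=4 f=6, (6,2) g=3 f=6, (6,3) g=2 f=6, (6,4) g=1 f=6]; closed=[(5,1), (5,2), (5,3), (5,4)]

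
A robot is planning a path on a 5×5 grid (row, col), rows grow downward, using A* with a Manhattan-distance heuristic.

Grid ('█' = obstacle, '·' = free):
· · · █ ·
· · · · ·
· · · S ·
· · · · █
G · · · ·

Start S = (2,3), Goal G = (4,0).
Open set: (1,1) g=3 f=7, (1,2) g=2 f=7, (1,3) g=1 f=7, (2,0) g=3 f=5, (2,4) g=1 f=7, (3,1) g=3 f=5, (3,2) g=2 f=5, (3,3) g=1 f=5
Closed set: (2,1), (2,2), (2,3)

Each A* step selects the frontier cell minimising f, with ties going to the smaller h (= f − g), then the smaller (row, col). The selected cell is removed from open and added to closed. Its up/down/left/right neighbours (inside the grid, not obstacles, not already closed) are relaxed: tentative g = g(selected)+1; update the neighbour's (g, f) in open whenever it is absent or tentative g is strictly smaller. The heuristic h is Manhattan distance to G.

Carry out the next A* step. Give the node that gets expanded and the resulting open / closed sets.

step 1: expand (2,0) (f=5, h=2) → closed; open now [(1,0) g=4 f=7, (1,1) g=3 f=7, (1,2) g=2 f=7, (1,3) g=1 f=7, (2,4) g=1 f=7, (3,0) g=4 f=5, (3,1) g=3 f=5, (3,2) g=2 f=5, (3,3) g=1 f=5]

expanded=(2,0); open=[(1,0) g=4 f=7, (1,1) g=3 f=7, (1,2) g=2 f=7, (1,3) g=1 f=7, (2,4) g=1 f=7, (3,0) g=4 f=5, (3,1) g=3 f=5, (3,2) g=2 f=5, (3,3) g=1 f=5]; closed=[(2,0), (2,1), (2,2), (2,3)]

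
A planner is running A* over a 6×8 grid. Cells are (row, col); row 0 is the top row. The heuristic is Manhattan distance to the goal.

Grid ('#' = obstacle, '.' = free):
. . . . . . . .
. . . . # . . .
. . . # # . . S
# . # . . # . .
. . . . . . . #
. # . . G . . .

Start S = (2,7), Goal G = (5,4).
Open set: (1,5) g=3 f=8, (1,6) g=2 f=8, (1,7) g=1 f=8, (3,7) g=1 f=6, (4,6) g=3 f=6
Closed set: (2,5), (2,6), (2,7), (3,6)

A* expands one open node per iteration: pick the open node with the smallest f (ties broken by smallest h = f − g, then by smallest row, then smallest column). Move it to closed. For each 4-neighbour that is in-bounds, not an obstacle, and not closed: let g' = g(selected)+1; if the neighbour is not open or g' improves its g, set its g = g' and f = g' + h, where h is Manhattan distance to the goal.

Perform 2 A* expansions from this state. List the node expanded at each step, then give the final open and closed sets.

step 1: expand (4,6) (f=6, h=3) → closed; open now [(1,5) g=3 f=8, (1,6) g=2 f=8, (1,7) g=1 f=8, (3,7) g=1 f=6, (4,5) g=4 f=6, (5,6) g=4 f=6]
step 2: expand (4,5) (f=6, h=2) → closed; open now [(1,5) g=3 f=8, (1,6) g=2 f=8, (1,7) g=1 f=8, (3,7) g=1 f=6, (4,4) g=5 f=6, (5,5) g=5 f=6, (5,6) g=4 f=6]

order=[(4,6) → (4,5)]; open=[(1,5) g=3 f=8, (1,6) g=2 f=8, (1,7) g=1 f=8, (3,7) g=1 f=6, (4,4) g=5 f=6, (5,5) g=5 f=6, (5,6) g=4 f=6]; closed=[(2,5), (2,6), (2,7), (3,6), (4,5), (4,6)]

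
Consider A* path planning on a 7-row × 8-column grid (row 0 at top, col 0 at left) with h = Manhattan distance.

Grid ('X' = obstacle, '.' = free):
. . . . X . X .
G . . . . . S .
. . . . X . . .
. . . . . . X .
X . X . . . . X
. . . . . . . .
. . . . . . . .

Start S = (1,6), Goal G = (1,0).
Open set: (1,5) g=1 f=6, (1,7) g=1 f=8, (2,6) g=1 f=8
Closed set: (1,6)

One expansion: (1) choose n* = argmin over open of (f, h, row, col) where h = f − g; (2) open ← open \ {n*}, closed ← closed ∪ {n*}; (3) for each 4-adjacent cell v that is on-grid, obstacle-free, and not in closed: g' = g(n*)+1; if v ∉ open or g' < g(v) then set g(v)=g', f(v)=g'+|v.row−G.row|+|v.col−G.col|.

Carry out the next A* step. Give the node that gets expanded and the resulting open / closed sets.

step 1: expand (1,5) (f=6, h=5) → closed; open now [(0,5) g=2 f=8, (1,4) g=2 f=6, (1,7) g=1 f=8, (2,5) g=2 f=8, (2,6) g=1 f=8]

expanded=(1,5); open=[(0,5) g=2 f=8, (1,4) g=2 f=6, (1,7) g=1 f=8, (2,5) g=2 f=8, (2,6) g=1 f=8]; closed=[(1,5), (1,6)]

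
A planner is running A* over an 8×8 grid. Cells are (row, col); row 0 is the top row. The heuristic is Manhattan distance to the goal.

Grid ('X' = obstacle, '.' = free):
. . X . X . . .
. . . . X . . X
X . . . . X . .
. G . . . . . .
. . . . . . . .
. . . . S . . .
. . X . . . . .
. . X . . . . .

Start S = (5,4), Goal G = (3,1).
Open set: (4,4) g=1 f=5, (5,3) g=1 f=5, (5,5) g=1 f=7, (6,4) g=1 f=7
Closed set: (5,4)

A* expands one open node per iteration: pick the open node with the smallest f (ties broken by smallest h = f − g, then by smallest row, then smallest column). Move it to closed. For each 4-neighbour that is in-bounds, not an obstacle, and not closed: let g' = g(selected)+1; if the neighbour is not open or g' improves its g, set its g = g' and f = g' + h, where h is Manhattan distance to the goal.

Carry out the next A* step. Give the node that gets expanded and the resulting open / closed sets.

expanded=(4,4); open=[(3,4) g=2 f=5, (4,3) g=2 f=5, (4,5) g=2 f=7, (5,3) g=1 f=5, (5,5) g=1 f=7, (6,4) g=1 f=7]; closed=[(4,4), (5,4)]

step 1: expand (4,4) (f=5, h=4) → closed; open now [(3,4) g=2 f=5, (4,3) g=2 f=5, (4,5) g=2 f=7, (5,3) g=1 f=5, (5,5) g=1 f=7, (6,4) g=1 f=7]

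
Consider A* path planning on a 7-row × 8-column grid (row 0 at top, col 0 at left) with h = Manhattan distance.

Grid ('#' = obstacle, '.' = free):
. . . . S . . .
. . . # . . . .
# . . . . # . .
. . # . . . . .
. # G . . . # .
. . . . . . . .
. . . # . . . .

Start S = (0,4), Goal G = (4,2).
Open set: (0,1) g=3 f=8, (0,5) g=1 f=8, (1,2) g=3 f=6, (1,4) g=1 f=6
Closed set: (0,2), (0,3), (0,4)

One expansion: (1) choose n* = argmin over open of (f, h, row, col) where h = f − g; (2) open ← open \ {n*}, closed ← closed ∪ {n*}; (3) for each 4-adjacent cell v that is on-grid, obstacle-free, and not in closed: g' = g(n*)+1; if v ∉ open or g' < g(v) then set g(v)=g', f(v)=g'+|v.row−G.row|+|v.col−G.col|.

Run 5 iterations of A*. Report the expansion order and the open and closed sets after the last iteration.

order=[(1,2) → (2,2) → (1,4) → (2,4) → (2,3)]; open=[(0,1) g=3 f=8, (0,5) g=1 f=8, (1,1) g=4 f=8, (1,5) g=2 f=8, (2,1) g=5 f=8, (3,3) g=4 f=6, (3,4) g=3 f=6]; closed=[(0,2), (0,3), (0,4), (1,2), (1,4), (2,2), (2,3), (2,4)]

step 1: expand (1,2) (f=6, h=3) → closed; open now [(0,1) g=3 f=8, (0,5) g=1 f=8, (1,1) g=4 f=8, (1,4) g=1 f=6, (2,2) g=4 f=6]
step 2: expand (2,2) (f=6, h=2) → closed; open now [(0,1) g=3 f=8, (0,5) g=1 f=8, (1,1) g=4 f=8, (1,4) g=1 f=6, (2,1) g=5 f=8, (2,3) g=5 f=8]
step 3: expand (1,4) (f=6, h=5) → closed; open now [(0,1) g=3 f=8, (0,5) g=1 f=8, (1,1) g=4 f=8, (1,5) g=2 f=8, (2,1) g=5 f=8, (2,3) g=5 f=8, (2,4) g=2 f=6]
step 4: expand (2,4) (f=6, h=4) → closed; open now [(0,1) g=3 f=8, (0,5) g=1 f=8, (1,1) g=4 f=8, (1,5) g=2 f=8, (2,1) g=5 f=8, (2,3) g=3 f=6, (3,4) g=3 f=6]
step 5: expand (2,3) (f=6, h=3) → closed; open now [(0,1) g=3 f=8, (0,5) g=1 f=8, (1,1) g=4 f=8, (1,5) g=2 f=8, (2,1) g=5 f=8, (3,3) g=4 f=6, (3,4) g=3 f=6]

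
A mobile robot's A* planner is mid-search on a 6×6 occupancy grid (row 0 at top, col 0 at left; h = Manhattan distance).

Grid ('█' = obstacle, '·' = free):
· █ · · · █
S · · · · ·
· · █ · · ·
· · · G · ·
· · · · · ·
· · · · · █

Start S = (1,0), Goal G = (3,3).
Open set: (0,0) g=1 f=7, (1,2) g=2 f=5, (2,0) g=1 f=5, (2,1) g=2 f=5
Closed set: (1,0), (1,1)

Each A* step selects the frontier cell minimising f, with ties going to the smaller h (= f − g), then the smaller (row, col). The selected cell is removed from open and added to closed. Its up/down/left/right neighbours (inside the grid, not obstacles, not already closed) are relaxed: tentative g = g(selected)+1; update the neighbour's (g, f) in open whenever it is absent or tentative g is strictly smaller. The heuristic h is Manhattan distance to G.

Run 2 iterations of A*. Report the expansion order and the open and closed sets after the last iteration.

order=[(1,2) → (1,3)]; open=[(0,0) g=1 f=7, (0,2) g=3 f=7, (0,3) g=4 f=7, (1,4) g=4 f=7, (2,0) g=1 f=5, (2,1) g=2 f=5, (2,3) g=4 f=5]; closed=[(1,0), (1,1), (1,2), (1,3)]

step 1: expand (1,2) (f=5, h=3) → closed; open now [(0,0) g=1 f=7, (0,2) g=3 f=7, (1,3) g=3 f=5, (2,0) g=1 f=5, (2,1) g=2 f=5]
step 2: expand (1,3) (f=5, h=2) → closed; open now [(0,0) g=1 f=7, (0,2) g=3 f=7, (0,3) g=4 f=7, (1,4) g=4 f=7, (2,0) g=1 f=5, (2,1) g=2 f=5, (2,3) g=4 f=5]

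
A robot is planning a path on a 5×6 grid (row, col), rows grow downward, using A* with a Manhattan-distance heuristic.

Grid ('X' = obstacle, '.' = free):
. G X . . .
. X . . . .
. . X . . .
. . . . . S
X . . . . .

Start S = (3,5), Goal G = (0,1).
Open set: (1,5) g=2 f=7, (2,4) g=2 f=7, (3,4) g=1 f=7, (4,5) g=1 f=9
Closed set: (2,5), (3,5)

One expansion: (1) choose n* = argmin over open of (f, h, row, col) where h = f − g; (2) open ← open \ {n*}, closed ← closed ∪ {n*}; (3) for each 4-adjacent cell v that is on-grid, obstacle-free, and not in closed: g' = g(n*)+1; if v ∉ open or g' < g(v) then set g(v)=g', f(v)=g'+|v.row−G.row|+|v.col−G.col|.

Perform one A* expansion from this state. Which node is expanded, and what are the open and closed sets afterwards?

step 1: expand (1,5) (f=7, h=5) → closed; open now [(0,5) g=3 f=7, (1,4) g=3 f=7, (2,4) g=2 f=7, (3,4) g=1 f=7, (4,5) g=1 f=9]

expanded=(1,5); open=[(0,5) g=3 f=7, (1,4) g=3 f=7, (2,4) g=2 f=7, (3,4) g=1 f=7, (4,5) g=1 f=9]; closed=[(1,5), (2,5), (3,5)]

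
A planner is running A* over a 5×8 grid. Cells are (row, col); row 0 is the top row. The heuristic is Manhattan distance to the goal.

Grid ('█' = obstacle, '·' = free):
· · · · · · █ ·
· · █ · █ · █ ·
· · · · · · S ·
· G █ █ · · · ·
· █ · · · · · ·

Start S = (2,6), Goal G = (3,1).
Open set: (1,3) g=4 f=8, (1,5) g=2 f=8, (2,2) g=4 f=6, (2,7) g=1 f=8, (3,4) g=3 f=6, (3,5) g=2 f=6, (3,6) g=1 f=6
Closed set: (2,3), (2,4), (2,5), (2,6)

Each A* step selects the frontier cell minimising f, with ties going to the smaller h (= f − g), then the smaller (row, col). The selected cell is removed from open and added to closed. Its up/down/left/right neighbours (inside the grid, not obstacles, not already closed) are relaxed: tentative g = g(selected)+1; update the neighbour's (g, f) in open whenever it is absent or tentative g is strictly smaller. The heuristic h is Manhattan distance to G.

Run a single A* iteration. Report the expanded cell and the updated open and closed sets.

step 1: expand (2,2) (f=6, h=2) → closed; open now [(1,3) g=4 f=8, (1,5) g=2 f=8, (2,1) g=5 f=6, (2,7) g=1 f=8, (3,4) g=3 f=6, (3,5) g=2 f=6, (3,6) g=1 f=6]

expanded=(2,2); open=[(1,3) g=4 f=8, (1,5) g=2 f=8, (2,1) g=5 f=6, (2,7) g=1 f=8, (3,4) g=3 f=6, (3,5) g=2 f=6, (3,6) g=1 f=6]; closed=[(2,2), (2,3), (2,4), (2,5), (2,6)]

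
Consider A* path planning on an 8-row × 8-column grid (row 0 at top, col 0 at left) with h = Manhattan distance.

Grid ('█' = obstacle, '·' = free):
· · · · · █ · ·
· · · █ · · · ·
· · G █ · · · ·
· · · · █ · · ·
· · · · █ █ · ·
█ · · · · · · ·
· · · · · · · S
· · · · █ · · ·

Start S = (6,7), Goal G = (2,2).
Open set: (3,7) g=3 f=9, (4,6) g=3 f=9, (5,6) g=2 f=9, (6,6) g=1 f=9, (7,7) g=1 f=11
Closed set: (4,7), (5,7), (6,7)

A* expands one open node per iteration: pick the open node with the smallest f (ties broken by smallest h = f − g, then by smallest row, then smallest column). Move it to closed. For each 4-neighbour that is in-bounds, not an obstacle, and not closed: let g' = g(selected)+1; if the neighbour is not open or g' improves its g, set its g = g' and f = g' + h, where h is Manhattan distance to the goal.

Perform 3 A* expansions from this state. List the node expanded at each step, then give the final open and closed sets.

step 1: expand (3,7) (f=9, h=6) → closed; open now [(2,7) g=4 f=9, (3,6) g=4 f=9, (4,6) g=3 f=9, (5,6) g=2 f=9, (6,6) g=1 f=9, (7,7) g=1 f=11]
step 2: expand (2,7) (f=9, h=5) → closed; open now [(1,7) g=5 f=11, (2,6) g=5 f=9, (3,6) g=4 f=9, (4,6) g=3 f=9, (5,6) g=2 f=9, (6,6) g=1 f=9, (7,7) g=1 f=11]
step 3: expand (2,6) (f=9, h=4) → closed; open now [(1,6) g=6 f=11, (1,7) g=5 f=11, (2,5) g=6 f=9, (3,6) g=4 f=9, (4,6) g=3 f=9, (5,6) g=2 f=9, (6,6) g=1 f=9, (7,7) g=1 f=11]

order=[(3,7) → (2,7) → (2,6)]; open=[(1,6) g=6 f=11, (1,7) g=5 f=11, (2,5) g=6 f=9, (3,6) g=4 f=9, (4,6) g=3 f=9, (5,6) g=2 f=9, (6,6) g=1 f=9, (7,7) g=1 f=11]; closed=[(2,6), (2,7), (3,7), (4,7), (5,7), (6,7)]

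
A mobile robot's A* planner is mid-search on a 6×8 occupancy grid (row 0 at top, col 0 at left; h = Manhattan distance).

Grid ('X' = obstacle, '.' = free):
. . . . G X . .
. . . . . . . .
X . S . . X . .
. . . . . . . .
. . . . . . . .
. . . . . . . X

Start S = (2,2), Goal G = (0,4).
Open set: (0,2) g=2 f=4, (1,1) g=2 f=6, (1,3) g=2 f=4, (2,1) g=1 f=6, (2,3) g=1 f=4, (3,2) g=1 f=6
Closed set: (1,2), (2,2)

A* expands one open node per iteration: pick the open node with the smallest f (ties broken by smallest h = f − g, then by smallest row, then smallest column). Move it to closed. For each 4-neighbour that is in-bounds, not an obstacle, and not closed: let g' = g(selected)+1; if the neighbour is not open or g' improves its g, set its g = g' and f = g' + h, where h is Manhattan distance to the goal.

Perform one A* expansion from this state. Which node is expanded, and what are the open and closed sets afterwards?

step 1: expand (0,2) (f=4, h=2) → closed; open now [(0,1) g=3 f=6, (0,3) g=3 f=4, (1,1) g=2 f=6, (1,3) g=2 f=4, (2,1) g=1 f=6, (2,3) g=1 f=4, (3,2) g=1 f=6]

expanded=(0,2); open=[(0,1) g=3 f=6, (0,3) g=3 f=4, (1,1) g=2 f=6, (1,3) g=2 f=4, (2,1) g=1 f=6, (2,3) g=1 f=4, (3,2) g=1 f=6]; closed=[(0,2), (1,2), (2,2)]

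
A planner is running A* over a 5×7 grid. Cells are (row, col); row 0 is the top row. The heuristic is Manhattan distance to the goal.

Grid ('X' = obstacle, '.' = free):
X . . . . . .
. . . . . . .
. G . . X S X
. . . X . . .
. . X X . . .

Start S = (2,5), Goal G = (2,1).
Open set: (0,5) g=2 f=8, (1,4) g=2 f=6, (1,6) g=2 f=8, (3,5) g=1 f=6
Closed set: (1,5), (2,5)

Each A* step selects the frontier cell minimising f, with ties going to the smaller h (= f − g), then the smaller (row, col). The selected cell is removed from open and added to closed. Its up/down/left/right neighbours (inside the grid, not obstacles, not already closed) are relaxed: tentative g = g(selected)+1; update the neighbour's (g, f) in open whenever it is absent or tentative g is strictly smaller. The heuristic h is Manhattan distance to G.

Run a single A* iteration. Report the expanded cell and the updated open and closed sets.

step 1: expand (1,4) (f=6, h=4) → closed; open now [(0,4) g=3 f=8, (0,5) g=2 f=8, (1,3) g=3 f=6, (1,6) g=2 f=8, (3,5) g=1 f=6]

expanded=(1,4); open=[(0,4) g=3 f=8, (0,5) g=2 f=8, (1,3) g=3 f=6, (1,6) g=2 f=8, (3,5) g=1 f=6]; closed=[(1,4), (1,5), (2,5)]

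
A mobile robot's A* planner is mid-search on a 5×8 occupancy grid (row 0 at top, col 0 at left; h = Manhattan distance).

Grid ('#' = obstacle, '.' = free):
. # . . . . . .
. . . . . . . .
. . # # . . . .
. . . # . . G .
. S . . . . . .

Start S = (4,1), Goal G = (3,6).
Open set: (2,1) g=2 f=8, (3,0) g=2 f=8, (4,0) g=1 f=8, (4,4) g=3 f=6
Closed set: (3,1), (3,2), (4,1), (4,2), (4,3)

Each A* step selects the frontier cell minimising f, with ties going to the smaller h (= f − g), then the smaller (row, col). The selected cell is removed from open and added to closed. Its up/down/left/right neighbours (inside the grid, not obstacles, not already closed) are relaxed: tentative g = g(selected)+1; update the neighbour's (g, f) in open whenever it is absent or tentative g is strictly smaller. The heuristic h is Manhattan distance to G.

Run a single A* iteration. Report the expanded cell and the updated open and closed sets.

expanded=(4,4); open=[(2,1) g=2 f=8, (3,0) g=2 f=8, (3,4) g=4 f=6, (4,0) g=1 f=8, (4,5) g=4 f=6]; closed=[(3,1), (3,2), (4,1), (4,2), (4,3), (4,4)]

step 1: expand (4,4) (f=6, h=3) → closed; open now [(2,1) g=2 f=8, (3,0) g=2 f=8, (3,4) g=4 f=6, (4,0) g=1 f=8, (4,5) g=4 f=6]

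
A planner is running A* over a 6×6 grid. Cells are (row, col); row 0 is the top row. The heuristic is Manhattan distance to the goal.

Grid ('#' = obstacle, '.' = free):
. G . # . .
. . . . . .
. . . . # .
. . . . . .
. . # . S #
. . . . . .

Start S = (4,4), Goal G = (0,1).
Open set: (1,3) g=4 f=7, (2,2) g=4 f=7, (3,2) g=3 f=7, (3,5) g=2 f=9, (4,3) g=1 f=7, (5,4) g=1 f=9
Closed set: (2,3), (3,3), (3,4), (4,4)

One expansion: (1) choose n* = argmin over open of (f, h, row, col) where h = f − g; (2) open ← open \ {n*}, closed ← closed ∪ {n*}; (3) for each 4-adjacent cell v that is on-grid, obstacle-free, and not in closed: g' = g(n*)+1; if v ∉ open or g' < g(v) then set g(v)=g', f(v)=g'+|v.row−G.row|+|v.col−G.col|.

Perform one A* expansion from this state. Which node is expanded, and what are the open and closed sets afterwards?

step 1: expand (1,3) (f=7, h=3) → closed; open now [(1,2) g=5 f=7, (1,4) g=5 f=9, (2,2) g=4 f=7, (3,2) g=3 f=7, (3,5) g=2 f=9, (4,3) g=1 f=7, (5,4) g=1 f=9]

expanded=(1,3); open=[(1,2) g=5 f=7, (1,4) g=5 f=9, (2,2) g=4 f=7, (3,2) g=3 f=7, (3,5) g=2 f=9, (4,3) g=1 f=7, (5,4) g=1 f=9]; closed=[(1,3), (2,3), (3,3), (3,4), (4,4)]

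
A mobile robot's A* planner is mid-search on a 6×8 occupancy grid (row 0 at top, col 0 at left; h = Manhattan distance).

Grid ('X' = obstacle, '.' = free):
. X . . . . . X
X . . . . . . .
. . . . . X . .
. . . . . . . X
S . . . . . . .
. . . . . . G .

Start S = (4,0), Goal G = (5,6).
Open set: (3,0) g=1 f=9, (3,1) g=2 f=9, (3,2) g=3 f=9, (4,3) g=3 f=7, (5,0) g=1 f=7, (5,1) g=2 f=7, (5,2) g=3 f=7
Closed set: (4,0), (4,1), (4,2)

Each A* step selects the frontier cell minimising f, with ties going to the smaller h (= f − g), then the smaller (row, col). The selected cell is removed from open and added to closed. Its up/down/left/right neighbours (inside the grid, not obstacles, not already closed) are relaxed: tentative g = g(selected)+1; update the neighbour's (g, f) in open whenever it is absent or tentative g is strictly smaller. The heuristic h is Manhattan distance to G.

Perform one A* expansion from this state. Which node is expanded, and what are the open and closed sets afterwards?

step 1: expand (4,3) (f=7, h=4) → closed; open now [(3,0) g=1 f=9, (3,1) g=2 f=9, (3,2) g=3 f=9, (3,3) g=4 f=9, (4,4) g=4 f=7, (5,0) g=1 f=7, (5,1) g=2 f=7, (5,2) g=3 f=7, (5,3) g=4 f=7]

expanded=(4,3); open=[(3,0) g=1 f=9, (3,1) g=2 f=9, (3,2) g=3 f=9, (3,3) g=4 f=9, (4,4) g=4 f=7, (5,0) g=1 f=7, (5,1) g=2 f=7, (5,2) g=3 f=7, (5,3) g=4 f=7]; closed=[(4,0), (4,1), (4,2), (4,3)]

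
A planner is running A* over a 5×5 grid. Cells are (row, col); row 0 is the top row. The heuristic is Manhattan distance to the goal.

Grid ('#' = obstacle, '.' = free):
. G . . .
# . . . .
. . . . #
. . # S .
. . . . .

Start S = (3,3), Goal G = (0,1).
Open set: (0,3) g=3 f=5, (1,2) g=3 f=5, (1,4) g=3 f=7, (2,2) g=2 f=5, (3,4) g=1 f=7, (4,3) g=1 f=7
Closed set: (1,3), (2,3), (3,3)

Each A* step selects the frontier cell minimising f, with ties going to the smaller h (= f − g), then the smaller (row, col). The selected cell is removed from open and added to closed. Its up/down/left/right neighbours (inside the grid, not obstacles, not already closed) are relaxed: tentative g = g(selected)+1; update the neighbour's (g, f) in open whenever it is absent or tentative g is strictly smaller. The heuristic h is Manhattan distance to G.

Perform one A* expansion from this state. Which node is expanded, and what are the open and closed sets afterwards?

expanded=(0,3); open=[(0,2) g=4 f=5, (0,4) g=4 f=7, (1,2) g=3 f=5, (1,4) g=3 f=7, (2,2) g=2 f=5, (3,4) g=1 f=7, (4,3) g=1 f=7]; closed=[(0,3), (1,3), (2,3), (3,3)]

step 1: expand (0,3) (f=5, h=2) → closed; open now [(0,2) g=4 f=5, (0,4) g=4 f=7, (1,2) g=3 f=5, (1,4) g=3 f=7, (2,2) g=2 f=5, (3,4) g=1 f=7, (4,3) g=1 f=7]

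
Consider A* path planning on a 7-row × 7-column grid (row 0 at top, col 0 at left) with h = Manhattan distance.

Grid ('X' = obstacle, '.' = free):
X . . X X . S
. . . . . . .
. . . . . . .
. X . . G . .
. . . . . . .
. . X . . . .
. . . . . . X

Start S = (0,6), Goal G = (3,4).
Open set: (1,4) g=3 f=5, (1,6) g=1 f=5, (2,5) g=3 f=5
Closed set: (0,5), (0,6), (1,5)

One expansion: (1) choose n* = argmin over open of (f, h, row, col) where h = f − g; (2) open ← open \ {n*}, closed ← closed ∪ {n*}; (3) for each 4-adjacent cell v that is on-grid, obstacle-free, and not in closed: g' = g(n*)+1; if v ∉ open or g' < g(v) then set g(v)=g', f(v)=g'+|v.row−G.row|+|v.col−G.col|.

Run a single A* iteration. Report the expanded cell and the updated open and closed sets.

step 1: expand (1,4) (f=5, h=2) → closed; open now [(1,3) g=4 f=7, (1,6) g=1 f=5, (2,4) g=4 f=5, (2,5) g=3 f=5]

expanded=(1,4); open=[(1,3) g=4 f=7, (1,6) g=1 f=5, (2,4) g=4 f=5, (2,5) g=3 f=5]; closed=[(0,5), (0,6), (1,4), (1,5)]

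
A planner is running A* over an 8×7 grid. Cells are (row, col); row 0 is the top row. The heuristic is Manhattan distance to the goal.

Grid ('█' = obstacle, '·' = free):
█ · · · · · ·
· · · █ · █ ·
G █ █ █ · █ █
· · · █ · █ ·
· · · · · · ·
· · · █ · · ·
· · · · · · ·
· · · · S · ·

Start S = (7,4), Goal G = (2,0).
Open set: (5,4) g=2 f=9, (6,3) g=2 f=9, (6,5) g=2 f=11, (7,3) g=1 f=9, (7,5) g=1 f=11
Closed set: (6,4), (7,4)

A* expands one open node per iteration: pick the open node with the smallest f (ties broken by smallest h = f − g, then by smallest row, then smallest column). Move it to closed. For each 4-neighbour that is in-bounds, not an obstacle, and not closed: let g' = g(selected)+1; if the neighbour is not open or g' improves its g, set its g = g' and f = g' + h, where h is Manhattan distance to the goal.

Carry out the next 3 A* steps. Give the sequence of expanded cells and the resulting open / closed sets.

order=[(5,4) → (4,4) → (3,4)]; open=[(2,4) g=5 f=9, (4,3) g=4 f=9, (4,5) g=4 f=11, (5,5) g=3 f=11, (6,3) g=2 f=9, (6,5) g=2 f=11, (7,3) g=1 f=9, (7,5) g=1 f=11]; closed=[(3,4), (4,4), (5,4), (6,4), (7,4)]

step 1: expand (5,4) (f=9, h=7) → closed; open now [(4,4) g=3 f=9, (5,5) g=3 f=11, (6,3) g=2 f=9, (6,5) g=2 f=11, (7,3) g=1 f=9, (7,5) g=1 f=11]
step 2: expand (4,4) (f=9, h=6) → closed; open now [(3,4) g=4 f=9, (4,3) g=4 f=9, (4,5) g=4 f=11, (5,5) g=3 f=11, (6,3) g=2 f=9, (6,5) g=2 f=11, (7,3) g=1 f=9, (7,5) g=1 f=11]
step 3: expand (3,4) (f=9, h=5) → closed; open now [(2,4) g=5 f=9, (4,3) g=4 f=9, (4,5) g=4 f=11, (5,5) g=3 f=11, (6,3) g=2 f=9, (6,5) g=2 f=11, (7,3) g=1 f=9, (7,5) g=1 f=11]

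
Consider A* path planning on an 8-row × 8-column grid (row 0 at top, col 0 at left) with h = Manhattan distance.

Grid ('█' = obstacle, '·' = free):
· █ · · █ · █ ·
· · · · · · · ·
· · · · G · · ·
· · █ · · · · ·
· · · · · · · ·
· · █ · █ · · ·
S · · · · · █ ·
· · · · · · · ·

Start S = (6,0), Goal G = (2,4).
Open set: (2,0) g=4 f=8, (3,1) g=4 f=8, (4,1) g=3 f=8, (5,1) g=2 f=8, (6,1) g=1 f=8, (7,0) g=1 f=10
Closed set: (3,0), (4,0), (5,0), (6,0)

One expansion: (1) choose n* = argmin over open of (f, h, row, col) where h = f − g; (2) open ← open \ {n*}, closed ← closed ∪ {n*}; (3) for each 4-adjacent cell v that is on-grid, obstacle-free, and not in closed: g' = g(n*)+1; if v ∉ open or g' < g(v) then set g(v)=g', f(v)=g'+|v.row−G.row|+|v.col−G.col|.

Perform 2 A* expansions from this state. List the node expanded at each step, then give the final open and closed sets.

order=[(2,0) → (2,1)]; open=[(1,0) g=5 f=10, (1,1) g=6 f=10, (2,2) g=6 f=8, (3,1) g=4 f=8, (4,1) g=3 f=8, (5,1) g=2 f=8, (6,1) g=1 f=8, (7,0) g=1 f=10]; closed=[(2,0), (2,1), (3,0), (4,0), (5,0), (6,0)]

step 1: expand (2,0) (f=8, h=4) → closed; open now [(1,0) g=5 f=10, (2,1) g=5 f=8, (3,1) g=4 f=8, (4,1) g=3 f=8, (5,1) g=2 f=8, (6,1) g=1 f=8, (7,0) g=1 f=10]
step 2: expand (2,1) (f=8, h=3) → closed; open now [(1,0) g=5 f=10, (1,1) g=6 f=10, (2,2) g=6 f=8, (3,1) g=4 f=8, (4,1) g=3 f=8, (5,1) g=2 f=8, (6,1) g=1 f=8, (7,0) g=1 f=10]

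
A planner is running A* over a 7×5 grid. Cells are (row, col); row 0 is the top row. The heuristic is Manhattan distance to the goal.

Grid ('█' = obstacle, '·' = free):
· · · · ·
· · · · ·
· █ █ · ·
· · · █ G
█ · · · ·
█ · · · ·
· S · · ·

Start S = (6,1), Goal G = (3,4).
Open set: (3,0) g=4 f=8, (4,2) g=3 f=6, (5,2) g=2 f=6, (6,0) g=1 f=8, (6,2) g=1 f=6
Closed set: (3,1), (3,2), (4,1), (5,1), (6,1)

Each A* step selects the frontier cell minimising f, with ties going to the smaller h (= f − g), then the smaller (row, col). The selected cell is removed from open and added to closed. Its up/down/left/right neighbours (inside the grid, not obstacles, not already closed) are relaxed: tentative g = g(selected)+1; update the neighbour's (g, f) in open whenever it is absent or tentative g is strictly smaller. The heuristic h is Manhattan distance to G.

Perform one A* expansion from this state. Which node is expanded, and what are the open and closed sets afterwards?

step 1: expand (4,2) (f=6, h=3) → closed; open now [(3,0) g=4 f=8, (4,3) g=4 f=6, (5,2) g=2 f=6, (6,0) g=1 f=8, (6,2) g=1 f=6]

expanded=(4,2); open=[(3,0) g=4 f=8, (4,3) g=4 f=6, (5,2) g=2 f=6, (6,0) g=1 f=8, (6,2) g=1 f=6]; closed=[(3,1), (3,2), (4,1), (4,2), (5,1), (6,1)]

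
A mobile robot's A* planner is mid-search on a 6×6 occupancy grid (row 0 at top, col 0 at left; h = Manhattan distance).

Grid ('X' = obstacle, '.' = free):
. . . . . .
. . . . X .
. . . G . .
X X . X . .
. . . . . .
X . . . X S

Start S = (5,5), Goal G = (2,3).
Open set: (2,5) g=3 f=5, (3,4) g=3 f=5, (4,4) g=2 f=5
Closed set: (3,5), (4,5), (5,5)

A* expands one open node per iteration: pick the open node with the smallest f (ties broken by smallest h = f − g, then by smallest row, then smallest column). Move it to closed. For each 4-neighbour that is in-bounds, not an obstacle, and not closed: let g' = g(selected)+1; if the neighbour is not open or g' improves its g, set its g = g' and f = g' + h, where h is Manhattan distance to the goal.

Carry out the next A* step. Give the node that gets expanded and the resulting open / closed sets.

step 1: expand (2,5) (f=5, h=2) → closed; open now [(1,5) g=4 f=7, (2,4) g=4 f=5, (3,4) g=3 f=5, (4,4) g=2 f=5]

expanded=(2,5); open=[(1,5) g=4 f=7, (2,4) g=4 f=5, (3,4) g=3 f=5, (4,4) g=2 f=5]; closed=[(2,5), (3,5), (4,5), (5,5)]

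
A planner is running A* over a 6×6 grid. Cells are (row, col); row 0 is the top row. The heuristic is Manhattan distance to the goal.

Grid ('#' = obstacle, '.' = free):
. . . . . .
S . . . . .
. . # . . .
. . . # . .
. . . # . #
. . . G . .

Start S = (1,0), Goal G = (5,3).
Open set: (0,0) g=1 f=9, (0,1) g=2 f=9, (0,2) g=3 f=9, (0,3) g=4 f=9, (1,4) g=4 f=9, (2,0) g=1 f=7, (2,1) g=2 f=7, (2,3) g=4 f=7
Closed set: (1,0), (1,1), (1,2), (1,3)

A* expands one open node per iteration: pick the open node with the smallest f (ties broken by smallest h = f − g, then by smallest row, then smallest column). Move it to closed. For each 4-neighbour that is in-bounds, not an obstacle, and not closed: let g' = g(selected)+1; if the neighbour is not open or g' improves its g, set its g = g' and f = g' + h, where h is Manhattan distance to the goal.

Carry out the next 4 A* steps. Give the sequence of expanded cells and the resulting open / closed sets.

step 1: expand (2,3) (f=7, h=3) → closed; open now [(0,0) g=1 f=9, (0,1) g=2 f=9, (0,2) g=3 f=9, (0,3) g=4 f=9, (1,4) g=4 f=9, (2,0) g=1 f=7, (2,1) g=2 f=7, (2,4) g=5 f=9]
step 2: expand (2,1) (f=7, h=5) → closed; open now [(0,0) g=1 f=9, (0,1) g=2 f=9, (0,2) g=3 f=9, (0,3) g=4 f=9, (1,4) g=4 f=9, (2,0) g=1 f=7, (2,4) g=5 f=9, (3,1) g=3 f=7]
step 3: expand (3,1) (f=7, h=4) → closed; open now [(0,0) g=1 f=9, (0,1) g=2 f=9, (0,2) g=3 f=9, (0,3) g=4 f=9, (1,4) g=4 f=9, (2,0) g=1 f=7, (2,4) g=5 f=9, (3,0) g=4 f=9, (3,2) g=4 f=7, (4,1) g=4 f=7]
step 4: expand (3,2) (f=7, h=3) → closed; open now [(0,0) g=1 f=9, (0,1) g=2 f=9, (0,2) g=3 f=9, (0,3) g=4 f=9, (1,4) g=4 f=9, (2,0) g=1 f=7, (2,4) g=5 f=9, (3,0) g=4 f=9, (4,1) g=4 f=7, (4,2) g=5 f=7]

order=[(2,3) → (2,1) → (3,1) → (3,2)]; open=[(0,0) g=1 f=9, (0,1) g=2 f=9, (0,2) g=3 f=9, (0,3) g=4 f=9, (1,4) g=4 f=9, (2,0) g=1 f=7, (2,4) g=5 f=9, (3,0) g=4 f=9, (4,1) g=4 f=7, (4,2) g=5 f=7]; closed=[(1,0), (1,1), (1,2), (1,3), (2,1), (2,3), (3,1), (3,2)]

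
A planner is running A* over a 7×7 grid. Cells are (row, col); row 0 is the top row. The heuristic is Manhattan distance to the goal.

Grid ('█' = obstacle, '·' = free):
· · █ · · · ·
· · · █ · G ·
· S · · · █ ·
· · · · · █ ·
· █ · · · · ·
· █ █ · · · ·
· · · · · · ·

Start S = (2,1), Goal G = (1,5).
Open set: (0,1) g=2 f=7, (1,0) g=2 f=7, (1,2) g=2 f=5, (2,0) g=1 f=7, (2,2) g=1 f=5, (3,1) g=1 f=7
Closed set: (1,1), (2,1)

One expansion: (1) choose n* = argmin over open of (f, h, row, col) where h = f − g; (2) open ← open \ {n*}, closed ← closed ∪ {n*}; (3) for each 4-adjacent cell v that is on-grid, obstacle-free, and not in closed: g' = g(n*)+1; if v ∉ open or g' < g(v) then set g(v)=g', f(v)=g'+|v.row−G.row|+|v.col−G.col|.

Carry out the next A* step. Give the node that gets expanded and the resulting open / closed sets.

expanded=(1,2); open=[(0,1) g=2 f=7, (1,0) g=2 f=7, (2,0) g=1 f=7, (2,2) g=1 f=5, (3,1) g=1 f=7]; closed=[(1,1), (1,2), (2,1)]

step 1: expand (1,2) (f=5, h=3) → closed; open now [(0,1) g=2 f=7, (1,0) g=2 f=7, (2,0) g=1 f=7, (2,2) g=1 f=5, (3,1) g=1 f=7]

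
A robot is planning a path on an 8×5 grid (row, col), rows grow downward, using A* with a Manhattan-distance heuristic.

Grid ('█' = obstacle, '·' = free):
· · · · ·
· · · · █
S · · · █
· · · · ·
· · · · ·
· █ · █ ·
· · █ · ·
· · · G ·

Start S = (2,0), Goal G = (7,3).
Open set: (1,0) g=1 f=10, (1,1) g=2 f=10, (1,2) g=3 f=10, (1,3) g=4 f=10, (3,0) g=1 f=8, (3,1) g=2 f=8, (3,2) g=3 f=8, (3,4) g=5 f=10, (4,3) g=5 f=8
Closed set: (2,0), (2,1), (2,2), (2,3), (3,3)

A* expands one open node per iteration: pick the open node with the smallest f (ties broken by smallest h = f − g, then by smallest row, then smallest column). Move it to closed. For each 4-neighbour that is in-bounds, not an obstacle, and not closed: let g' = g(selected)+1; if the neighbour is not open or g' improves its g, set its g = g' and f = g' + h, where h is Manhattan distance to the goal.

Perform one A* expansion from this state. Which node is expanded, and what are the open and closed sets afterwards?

expanded=(4,3); open=[(1,0) g=1 f=10, (1,1) g=2 f=10, (1,2) g=3 f=10, (1,3) g=4 f=10, (3,0) g=1 f=8, (3,1) g=2 f=8, (3,2) g=3 f=8, (3,4) g=5 f=10, (4,2) g=6 f=10, (4,4) g=6 f=10]; closed=[(2,0), (2,1), (2,2), (2,3), (3,3), (4,3)]

step 1: expand (4,3) (f=8, h=3) → closed; open now [(1,0) g=1 f=10, (1,1) g=2 f=10, (1,2) g=3 f=10, (1,3) g=4 f=10, (3,0) g=1 f=8, (3,1) g=2 f=8, (3,2) g=3 f=8, (3,4) g=5 f=10, (4,2) g=6 f=10, (4,4) g=6 f=10]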